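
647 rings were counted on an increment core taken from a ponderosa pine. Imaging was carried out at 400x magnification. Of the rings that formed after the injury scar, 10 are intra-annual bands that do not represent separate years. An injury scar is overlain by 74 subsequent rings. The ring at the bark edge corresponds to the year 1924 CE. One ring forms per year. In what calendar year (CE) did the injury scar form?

74 rings formed after the injury scar.
Excluding 10 false rings: 74 − 10 = 64.
The ring at the bark edge is 1924 CE, so the injury scar dates to 1924 − 64 = 1860 CE.

1860 CE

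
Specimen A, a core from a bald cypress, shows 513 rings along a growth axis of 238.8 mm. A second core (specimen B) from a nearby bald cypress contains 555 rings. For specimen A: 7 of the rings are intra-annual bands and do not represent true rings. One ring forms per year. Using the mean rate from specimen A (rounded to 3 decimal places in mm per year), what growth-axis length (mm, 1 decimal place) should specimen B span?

262.0 mm

Specimen A: after corrections the count is 513 − 7 = 506 rings.
A: Extension rate ≈ 238.8 / 506 = 0.472 mm/yr.
For B, 0.472 mm/year × 555 years = 262.0 mm.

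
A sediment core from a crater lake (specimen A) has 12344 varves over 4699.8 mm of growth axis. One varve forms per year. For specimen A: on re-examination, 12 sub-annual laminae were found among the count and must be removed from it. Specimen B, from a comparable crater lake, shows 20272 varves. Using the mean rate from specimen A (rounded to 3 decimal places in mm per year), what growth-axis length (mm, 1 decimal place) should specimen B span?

Specimen A: correcting the raw count gives 12344 − 12 = 12332 true varves.
A: Mean rate = 4699.8 mm / 12332 years ≈ 0.381 mm/year.
B's length ≈ 0.381 × 20272 = 7723.6 mm.

7723.6 mm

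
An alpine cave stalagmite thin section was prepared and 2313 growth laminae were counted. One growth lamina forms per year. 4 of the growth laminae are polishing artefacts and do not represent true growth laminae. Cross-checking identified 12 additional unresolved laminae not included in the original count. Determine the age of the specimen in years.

Correcting the raw count gives 2313 − 4 + 12 = 2321 true growth laminae.
With a one-to-one growth lamina periodicity this is 2321 years.

2321 yr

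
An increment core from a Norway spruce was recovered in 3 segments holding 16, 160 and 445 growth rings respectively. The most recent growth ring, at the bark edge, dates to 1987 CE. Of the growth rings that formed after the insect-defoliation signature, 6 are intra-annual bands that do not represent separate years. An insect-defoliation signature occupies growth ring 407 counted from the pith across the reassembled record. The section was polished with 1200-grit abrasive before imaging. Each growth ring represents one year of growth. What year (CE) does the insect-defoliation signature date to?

1779 CE

Total growth rings = 16 + 160 + 445 = 621.
621 − 407 = 214 growth rings lie beyond the insect-defoliation signature toward the bark edge.
214 − 6 false = 208 true growth rings after the insect-defoliation signature.
1987 − 208 = 1779 CE.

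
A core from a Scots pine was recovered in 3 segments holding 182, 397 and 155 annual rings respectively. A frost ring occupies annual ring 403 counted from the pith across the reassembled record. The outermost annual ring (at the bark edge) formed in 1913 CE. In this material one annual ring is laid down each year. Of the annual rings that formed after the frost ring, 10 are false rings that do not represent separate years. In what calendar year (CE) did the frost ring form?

1592 CE

Total annual rings = 182 + 397 + 155 = 734.
The frost ring sits at annual ring 403 from the pith, so 734 − 403 = 331 annual rings formed after it.
331 − 10 false = 321 true annual rings after the frost ring.
The annual ring at the bark edge is 1913 CE, so the frost ring dates to 1913 − 321 = 1592 CE.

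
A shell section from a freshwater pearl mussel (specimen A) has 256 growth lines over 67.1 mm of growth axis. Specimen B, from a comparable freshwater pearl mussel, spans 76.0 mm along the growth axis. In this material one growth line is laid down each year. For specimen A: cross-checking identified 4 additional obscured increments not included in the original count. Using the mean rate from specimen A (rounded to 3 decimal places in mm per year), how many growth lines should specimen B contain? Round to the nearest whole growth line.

295 growth lines

Specimen A: true growth line count = 256 + 4 = 260.
A: Extension rate ≈ 67.1 / 260 = 0.258 mm/yr.
For B, 76.0 / 0.258 = 294.57 years ≈ 295 growth lines.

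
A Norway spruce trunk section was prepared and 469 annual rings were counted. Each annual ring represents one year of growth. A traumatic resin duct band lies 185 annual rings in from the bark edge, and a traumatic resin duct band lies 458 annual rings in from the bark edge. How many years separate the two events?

273 years

The two markers are separated by 458 − 185 = 273 annual rings.
That is 273 years at one annual ring per year.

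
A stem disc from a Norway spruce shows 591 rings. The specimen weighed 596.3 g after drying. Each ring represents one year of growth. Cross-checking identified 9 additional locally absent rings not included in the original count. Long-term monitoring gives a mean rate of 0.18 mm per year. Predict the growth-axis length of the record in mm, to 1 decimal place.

True ring count = 591 + 9 = 600.
600 years at 0.18 mm/year gives 0.18 × 600 = 108.0 mm.

108.0 mm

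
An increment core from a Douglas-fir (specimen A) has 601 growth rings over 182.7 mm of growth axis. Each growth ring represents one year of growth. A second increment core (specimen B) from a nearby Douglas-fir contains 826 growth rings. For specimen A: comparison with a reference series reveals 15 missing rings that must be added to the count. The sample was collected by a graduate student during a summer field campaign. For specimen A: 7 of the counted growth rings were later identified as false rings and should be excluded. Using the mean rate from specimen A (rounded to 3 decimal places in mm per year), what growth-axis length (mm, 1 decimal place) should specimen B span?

247.8 mm

Specimen A: after corrections the count is 601 − 7 + 15 = 609 growth rings.
A: Extension rate ≈ 182.7 / 609 = 0.300 mm/year.
Length of B = 0.300 × 826 = 247.8 mm.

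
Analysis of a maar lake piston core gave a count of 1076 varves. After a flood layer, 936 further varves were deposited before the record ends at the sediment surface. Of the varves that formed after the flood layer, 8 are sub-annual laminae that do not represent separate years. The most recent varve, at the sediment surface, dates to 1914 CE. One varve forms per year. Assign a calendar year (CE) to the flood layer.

936 varves post-date the flood layer.
936 − 8 false = 928 true varves after the flood layer.
The varve at the sediment surface is 1914 CE, so the flood layer dates to 1914 − 928 = 986 CE.

986 CE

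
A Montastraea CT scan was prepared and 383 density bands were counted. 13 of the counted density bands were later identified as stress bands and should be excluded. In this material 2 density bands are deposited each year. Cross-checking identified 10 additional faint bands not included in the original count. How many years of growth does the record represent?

190 years

True density band count = 383 − 13 + 10 = 380.
Dividing by 2 density bands per year: 380 / 2 = 190 years.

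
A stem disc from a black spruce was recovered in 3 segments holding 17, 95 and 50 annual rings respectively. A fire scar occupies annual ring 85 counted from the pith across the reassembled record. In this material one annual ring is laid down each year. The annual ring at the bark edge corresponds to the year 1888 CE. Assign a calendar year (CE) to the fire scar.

1811 CE

Total annual rings = 17 + 95 + 50 = 162.
Between annual ring 85 and the bark edge there are 162 − 85 = 77 annual rings.
1888 − 77 = 1811 CE.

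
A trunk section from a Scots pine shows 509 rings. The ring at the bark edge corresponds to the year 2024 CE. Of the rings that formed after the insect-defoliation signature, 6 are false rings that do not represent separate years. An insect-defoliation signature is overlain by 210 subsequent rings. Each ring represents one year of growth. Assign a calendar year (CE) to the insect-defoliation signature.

210 rings formed after the insect-defoliation signature.
210 − 6 false = 204 true rings after the insect-defoliation signature.
The ring at the bark edge is 2024 CE, so the insect-defoliation signature dates to 2024 − 204 = 1820 CE.

1820 CE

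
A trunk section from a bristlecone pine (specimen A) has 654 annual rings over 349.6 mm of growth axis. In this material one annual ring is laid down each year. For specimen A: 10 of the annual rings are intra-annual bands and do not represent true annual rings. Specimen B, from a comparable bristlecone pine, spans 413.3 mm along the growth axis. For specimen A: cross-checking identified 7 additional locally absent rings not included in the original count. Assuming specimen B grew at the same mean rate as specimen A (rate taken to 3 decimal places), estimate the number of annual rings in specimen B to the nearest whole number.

770 annual rings

Specimen A: correcting the raw count gives 654 − 10 + 7 = 651 true annual rings.
A: 349.6 mm over 651 years gives 349.6 / 651 ≈ 0.537 mm/yr.
B spans 413.3 / 0.537 = 769.65 years ≈ 770 annual rings.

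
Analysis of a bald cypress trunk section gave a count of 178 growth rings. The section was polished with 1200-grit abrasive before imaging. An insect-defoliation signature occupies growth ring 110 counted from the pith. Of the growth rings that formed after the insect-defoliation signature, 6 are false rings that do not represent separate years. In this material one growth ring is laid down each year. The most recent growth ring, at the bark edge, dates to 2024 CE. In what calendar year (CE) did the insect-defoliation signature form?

178 − 110 = 68 growth rings lie beyond the insect-defoliation signature toward the bark edge.
68 − 6 false = 62 true growth rings after the insect-defoliation signature.
Counting back 62 years from 2024 CE places the insect-defoliation signature in 2024 − 62 = 1962 CE.

1962 CE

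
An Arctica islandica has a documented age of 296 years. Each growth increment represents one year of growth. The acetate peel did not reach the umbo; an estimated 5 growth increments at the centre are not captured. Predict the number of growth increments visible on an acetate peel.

291 growth increments

One growth increment per year gives 296 growth increments over 296 years.
Less the 5 uncaptured growth increments: 296 − 5 = 291.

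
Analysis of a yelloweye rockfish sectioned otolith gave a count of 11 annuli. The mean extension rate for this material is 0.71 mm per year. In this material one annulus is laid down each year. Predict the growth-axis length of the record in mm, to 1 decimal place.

7.8 mm

11 years of growth are recorded.
Predicted length = 0.71 mm/year × 11 years = 7.8 mm.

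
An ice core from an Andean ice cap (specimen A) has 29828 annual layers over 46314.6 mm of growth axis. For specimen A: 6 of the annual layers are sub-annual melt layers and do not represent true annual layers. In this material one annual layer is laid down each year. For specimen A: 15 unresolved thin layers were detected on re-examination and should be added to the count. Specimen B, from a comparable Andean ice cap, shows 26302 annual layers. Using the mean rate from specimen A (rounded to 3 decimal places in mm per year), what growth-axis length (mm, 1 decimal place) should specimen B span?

Specimen A: correcting the raw count gives 29828 − 6 + 15 = 29837 true annual layers.
A: Extension rate ≈ 46314.6 / 29837 = 1.552 mm/year.
Length of B = 1.552 × 26302 = 40820.7 mm.

40820.7 mm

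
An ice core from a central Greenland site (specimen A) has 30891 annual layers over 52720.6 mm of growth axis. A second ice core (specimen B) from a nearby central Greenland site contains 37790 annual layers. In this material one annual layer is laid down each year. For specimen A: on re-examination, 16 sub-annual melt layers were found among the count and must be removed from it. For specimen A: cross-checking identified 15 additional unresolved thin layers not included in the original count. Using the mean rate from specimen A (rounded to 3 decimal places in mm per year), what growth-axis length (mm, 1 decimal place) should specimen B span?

64507.5 mm

Specimen A: after corrections the count is 30891 − 16 + 15 = 30890 annual layers.
A: 52720.6 mm over 30890 years gives 52720.6 / 30890 ≈ 1.707 mm/year.
For B, 1.707 mm/year × 37790 years = 64507.5 mm.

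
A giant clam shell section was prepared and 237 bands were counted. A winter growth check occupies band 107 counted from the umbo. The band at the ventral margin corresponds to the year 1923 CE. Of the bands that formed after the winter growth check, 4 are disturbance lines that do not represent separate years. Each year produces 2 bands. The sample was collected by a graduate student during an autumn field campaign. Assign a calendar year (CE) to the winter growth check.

237 − 107 = 130 bands lie beyond the winter growth check toward the ventral margin.
Excluding 4 false bands: 130 − 4 = 126.
Dividing by 2 bands per year: 126 / 2 = 63 years.
1923 − 63 = 1860 CE.

1860 CE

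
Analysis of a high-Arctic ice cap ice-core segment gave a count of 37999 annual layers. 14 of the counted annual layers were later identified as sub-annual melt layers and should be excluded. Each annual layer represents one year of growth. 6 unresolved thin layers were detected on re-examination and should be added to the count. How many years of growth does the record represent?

37991 years

After corrections the count is 37999 − 14 + 6 = 37991 annual layers.
With a one-to-one annual layer periodicity this is 37991 years.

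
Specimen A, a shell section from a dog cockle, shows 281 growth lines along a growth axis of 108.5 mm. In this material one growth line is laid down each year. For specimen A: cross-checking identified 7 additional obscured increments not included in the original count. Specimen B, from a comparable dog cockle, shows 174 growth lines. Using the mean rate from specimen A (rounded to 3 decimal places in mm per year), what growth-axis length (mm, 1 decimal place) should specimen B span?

Specimen A: true growth line count = 281 + 7 = 288.
A: 108.5 mm over 288 years gives 108.5 / 288 ≈ 0.377 mm per year.
For B, 0.377 mm/year × 174 years = 65.6 mm.

65.6 mm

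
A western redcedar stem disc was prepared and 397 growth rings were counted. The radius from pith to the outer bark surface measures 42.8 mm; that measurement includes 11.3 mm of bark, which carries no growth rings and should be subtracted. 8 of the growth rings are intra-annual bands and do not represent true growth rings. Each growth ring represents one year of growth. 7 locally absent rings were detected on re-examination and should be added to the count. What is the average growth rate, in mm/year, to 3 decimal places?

Adjusted count: 397 − 8 + 7 = 396 growth rings.
Net length = 42.8 − 11.3 = 31.5 mm.
31.5 mm over 396 years gives 31.5 / 396 ≈ 0.080 mm/year.

0.080 mm/year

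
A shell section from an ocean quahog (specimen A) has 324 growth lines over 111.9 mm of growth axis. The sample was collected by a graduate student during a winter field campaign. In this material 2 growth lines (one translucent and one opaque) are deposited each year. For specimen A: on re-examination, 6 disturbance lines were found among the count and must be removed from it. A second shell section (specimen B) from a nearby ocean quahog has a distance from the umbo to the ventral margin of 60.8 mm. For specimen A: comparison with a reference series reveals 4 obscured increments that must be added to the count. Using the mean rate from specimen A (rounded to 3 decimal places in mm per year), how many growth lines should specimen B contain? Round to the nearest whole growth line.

175 growth lines

Specimen A: after corrections the count is 324 − 6 + 4 = 322 growth lines.
Specimen A: with 2 growth lines per year, 322 / 2 = 161 years.
A: 111.9 mm over 161 years gives 111.9 / 161 ≈ 0.695 mm/yr.
B spans 60.8 / 0.695 = 87.48 years; at 2 growth lines per year that is 87.48 × 2 ≈ 175 growth lines.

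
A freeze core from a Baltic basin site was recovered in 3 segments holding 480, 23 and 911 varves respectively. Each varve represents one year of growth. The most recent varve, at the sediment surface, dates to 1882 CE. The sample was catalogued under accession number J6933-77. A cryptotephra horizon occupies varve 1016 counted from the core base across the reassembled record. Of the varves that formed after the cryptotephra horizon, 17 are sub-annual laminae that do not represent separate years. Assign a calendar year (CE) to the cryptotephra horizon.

Total varves = 480 + 23 + 911 = 1414.
1414 − 1016 = 398 varves lie beyond the cryptotephra horizon toward the sediment surface.
Removing the 17 false varves leaves 398 − 17 = 381 true varves beyond the cryptotephra horizon.
Counting back 381 years from 1882 CE places the cryptotephra horizon in 1882 − 381 = 1501 CE.

1501 CE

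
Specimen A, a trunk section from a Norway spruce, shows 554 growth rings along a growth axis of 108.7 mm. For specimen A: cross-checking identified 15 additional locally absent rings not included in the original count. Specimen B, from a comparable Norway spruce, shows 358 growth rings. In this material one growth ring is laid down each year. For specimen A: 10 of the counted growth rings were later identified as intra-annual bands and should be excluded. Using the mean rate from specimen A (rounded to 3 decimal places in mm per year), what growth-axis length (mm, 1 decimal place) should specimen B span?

Specimen A: correcting the raw count gives 554 − 10 + 15 = 559 true growth rings.
A: Mean rate = 108.7 mm / 559 years ≈ 0.194 mm per year.
Length of B = 0.194 × 358 = 69.5 mm.

69.5 mm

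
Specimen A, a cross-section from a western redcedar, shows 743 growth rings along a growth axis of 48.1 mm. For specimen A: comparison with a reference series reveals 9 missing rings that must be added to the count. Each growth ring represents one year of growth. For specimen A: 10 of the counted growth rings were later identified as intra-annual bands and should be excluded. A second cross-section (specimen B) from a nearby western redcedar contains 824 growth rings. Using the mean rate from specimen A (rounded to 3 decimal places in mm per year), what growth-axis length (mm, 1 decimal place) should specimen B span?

53.6 mm

Specimen A: after corrections the count is 743 − 10 + 9 = 742 growth rings.
A: Extension rate ≈ 48.1 / 742 = 0.065 mm/year.
Length of B = 0.065 × 824 = 53.6 mm.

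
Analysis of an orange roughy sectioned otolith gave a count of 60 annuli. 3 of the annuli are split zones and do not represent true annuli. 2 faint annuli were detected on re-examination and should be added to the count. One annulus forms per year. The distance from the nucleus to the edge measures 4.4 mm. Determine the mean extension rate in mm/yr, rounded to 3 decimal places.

0.075 mm/yr

After corrections the count is 60 − 3 + 2 = 59 annuli.
Mean rate = 4.4 mm / 59 years ≈ 0.075 mm/yr.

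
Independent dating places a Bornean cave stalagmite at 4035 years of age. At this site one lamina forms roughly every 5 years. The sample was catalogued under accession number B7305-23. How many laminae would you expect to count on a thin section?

807 laminae

At 5 years per lamina, 4035 / 5 = 807 laminae are expected.
So 807 laminae should be present.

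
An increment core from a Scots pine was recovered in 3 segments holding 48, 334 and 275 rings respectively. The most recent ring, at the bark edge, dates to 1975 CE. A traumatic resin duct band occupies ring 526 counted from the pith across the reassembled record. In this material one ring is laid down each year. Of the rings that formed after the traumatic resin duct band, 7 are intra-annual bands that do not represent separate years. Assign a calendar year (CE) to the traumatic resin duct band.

1851 CE

Total rings = 48 + 334 + 275 = 657.
The traumatic resin duct band sits at ring 526 from the pith, so 657 − 526 = 131 rings formed after it.
Removing the 7 false rings leaves 131 − 7 = 124 true rings beyond the traumatic resin duct band.
The ring at the bark edge is 1975 CE, so the traumatic resin duct band dates to 1975 − 124 = 1851 CE.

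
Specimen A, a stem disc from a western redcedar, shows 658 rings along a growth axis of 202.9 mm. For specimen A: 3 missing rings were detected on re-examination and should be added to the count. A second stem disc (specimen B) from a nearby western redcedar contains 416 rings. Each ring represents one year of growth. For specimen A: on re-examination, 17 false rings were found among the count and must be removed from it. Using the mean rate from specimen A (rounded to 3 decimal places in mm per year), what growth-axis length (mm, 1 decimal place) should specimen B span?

Specimen A: correcting the raw count gives 658 − 17 + 3 = 644 true rings.
A: Mean rate = 202.9 mm / 644 years ≈ 0.315 mm per year.
Length of B = 0.315 × 416 = 131.0 mm.

131.0 mm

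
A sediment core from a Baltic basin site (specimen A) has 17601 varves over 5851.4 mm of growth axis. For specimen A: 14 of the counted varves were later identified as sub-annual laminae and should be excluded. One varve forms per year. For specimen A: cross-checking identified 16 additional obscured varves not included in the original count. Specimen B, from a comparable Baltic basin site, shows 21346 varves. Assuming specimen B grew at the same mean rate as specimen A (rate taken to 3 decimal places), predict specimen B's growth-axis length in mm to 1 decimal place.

7086.9 mm

Specimen A: after corrections the count is 17601 − 14 + 16 = 17603 varves.
A: Mean rate = 5851.4 mm / 17603 years ≈ 0.332 mm/yr.
Length of B = 0.332 × 21346 = 7086.9 mm.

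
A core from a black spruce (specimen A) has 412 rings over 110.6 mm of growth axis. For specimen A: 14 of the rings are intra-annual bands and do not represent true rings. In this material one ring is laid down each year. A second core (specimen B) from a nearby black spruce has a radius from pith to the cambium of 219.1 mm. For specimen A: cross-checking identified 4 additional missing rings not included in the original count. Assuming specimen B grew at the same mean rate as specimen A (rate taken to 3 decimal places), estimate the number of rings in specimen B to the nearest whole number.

Specimen A: adjusted count: 412 − 14 + 4 = 402 rings.
A: Mean rate = 110.6 mm / 402 years ≈ 0.275 mm per year.
For B, 219.1 / 0.275 = 796.73 years ≈ 797 rings.

797 rings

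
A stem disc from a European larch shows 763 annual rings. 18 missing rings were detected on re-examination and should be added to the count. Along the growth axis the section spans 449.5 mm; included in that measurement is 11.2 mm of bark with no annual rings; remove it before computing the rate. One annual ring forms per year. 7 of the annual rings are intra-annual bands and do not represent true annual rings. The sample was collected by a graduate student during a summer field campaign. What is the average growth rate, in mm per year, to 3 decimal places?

0.566 mm per year

True annual ring count = 763 − 7 + 18 = 774.
The growth record spans 449.5 − 11.2 = 438.3 mm.
Extension rate ≈ 438.3 / 774 = 0.566 mm per year.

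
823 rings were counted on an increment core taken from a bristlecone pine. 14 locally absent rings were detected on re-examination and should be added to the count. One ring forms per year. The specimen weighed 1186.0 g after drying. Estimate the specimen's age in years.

Adjusted count: 823 + 14 = 837 rings.
With a one-to-one ring periodicity this is 837 years.

837 years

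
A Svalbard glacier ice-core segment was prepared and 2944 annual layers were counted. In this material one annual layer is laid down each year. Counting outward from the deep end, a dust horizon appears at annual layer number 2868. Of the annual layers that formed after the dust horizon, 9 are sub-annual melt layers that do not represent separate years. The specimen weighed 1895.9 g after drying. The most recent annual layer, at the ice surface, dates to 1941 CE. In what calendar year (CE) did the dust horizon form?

1874 CE

Between annual layer 2868 and the ice surface there are 2944 − 2868 = 76 annual layers.
Excluding 9 false annual layers: 76 − 9 = 67.
1941 − 67 = 1874 CE.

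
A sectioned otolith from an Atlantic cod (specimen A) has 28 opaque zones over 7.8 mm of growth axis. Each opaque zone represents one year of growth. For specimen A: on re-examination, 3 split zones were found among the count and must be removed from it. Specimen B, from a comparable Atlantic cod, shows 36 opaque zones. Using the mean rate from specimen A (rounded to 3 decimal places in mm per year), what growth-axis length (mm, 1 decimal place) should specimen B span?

11.2 mm

Specimen A: adjusted count: 28 − 3 = 25 opaque zones.
A: 7.8 mm over 25 years gives 7.8 / 25 ≈ 0.312 mm/year.
B's length ≈ 0.312 × 36 = 11.2 mm.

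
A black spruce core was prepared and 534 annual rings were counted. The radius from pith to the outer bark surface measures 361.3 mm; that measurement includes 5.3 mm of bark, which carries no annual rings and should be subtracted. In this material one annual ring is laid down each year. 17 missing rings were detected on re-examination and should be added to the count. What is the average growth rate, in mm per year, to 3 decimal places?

0.646 mm per year

Correcting the raw count gives 534 + 17 = 551 true annual rings.
The growth record spans 361.3 − 5.3 = 356.0 mm.
Extension rate ≈ 356.0 / 551 = 0.646 mm per year.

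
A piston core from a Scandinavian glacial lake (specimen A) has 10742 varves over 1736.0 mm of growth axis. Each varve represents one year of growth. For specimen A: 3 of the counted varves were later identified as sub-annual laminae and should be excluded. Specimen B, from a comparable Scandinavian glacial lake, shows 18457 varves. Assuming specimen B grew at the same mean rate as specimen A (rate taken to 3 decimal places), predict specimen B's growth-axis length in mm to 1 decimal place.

Specimen A: correcting the raw count gives 10742 − 3 = 10739 true varves.
A: Mean rate = 1736.0 mm / 10739 years ≈ 0.162 mm/yr.
B's length ≈ 0.162 × 18457 = 2990.0 mm.

2990.0 mm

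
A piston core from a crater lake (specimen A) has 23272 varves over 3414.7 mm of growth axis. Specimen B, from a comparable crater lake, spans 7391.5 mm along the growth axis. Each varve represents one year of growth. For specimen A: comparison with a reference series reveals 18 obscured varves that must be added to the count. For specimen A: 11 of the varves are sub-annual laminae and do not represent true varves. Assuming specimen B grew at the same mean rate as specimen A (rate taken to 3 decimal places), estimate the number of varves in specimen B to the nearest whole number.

50282 varves

Specimen A: adjusted count: 23272 − 11 + 18 = 23279 varves.
A: Mean rate = 3414.7 mm / 23279 years ≈ 0.147 mm/yr.
For B, 7391.5 / 0.147 = 50282.31 years ≈ 50282 varves.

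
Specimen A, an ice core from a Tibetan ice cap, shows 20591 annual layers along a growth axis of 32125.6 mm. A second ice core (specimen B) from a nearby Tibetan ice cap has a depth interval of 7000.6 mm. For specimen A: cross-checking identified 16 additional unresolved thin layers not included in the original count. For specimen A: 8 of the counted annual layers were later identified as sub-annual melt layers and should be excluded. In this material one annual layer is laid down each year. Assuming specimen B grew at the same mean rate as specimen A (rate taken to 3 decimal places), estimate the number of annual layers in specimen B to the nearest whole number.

4488 annual layers

Specimen A: correcting the raw count gives 20591 − 8 + 16 = 20599 true annual layers.
A: 32125.6 mm over 20599 years gives 32125.6 / 20599 ≈ 1.560 mm/year.
For B, 7000.6 / 1.560 = 4487.56 years ≈ 4488 annual layers.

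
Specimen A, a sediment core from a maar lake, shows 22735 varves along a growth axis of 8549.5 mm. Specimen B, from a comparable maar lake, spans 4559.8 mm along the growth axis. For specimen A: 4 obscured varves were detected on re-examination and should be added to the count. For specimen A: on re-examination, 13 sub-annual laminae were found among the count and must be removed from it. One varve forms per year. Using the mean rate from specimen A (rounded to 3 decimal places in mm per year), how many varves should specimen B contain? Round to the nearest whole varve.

12127 varves

Specimen A: true varve count = 22735 − 13 + 4 = 22726.
A: Extension rate ≈ 8549.5 / 22726 = 0.376 mm per year.
Specimen B: 4559.8 mm / 0.376 mm per year = 12127.13 years ≈ 12127 varves.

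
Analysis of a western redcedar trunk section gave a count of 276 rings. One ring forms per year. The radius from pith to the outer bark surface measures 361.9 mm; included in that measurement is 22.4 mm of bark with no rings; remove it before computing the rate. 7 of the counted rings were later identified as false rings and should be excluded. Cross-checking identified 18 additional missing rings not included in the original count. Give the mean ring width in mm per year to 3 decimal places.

After corrections the count is 276 − 7 + 18 = 287 rings.
Net length = 361.9 − 22.4 = 339.5 mm.
339.5 mm over 287 years gives 339.5 / 287 ≈ 1.183 mm per year.

1.183 mm per year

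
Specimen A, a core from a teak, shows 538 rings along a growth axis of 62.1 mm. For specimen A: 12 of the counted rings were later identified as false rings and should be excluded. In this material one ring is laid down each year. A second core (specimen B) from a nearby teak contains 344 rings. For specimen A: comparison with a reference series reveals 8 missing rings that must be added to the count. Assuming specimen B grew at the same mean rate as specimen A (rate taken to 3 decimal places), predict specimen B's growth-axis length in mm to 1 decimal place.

39.9 mm

Specimen A: adjusted count: 538 − 12 + 8 = 534 rings.
A: Extension rate ≈ 62.1 / 534 = 0.116 mm per year.
For B, 0.116 mm/year × 344 years = 39.9 mm.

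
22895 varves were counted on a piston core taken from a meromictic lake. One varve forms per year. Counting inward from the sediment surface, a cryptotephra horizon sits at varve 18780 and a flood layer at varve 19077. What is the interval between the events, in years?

19077 − 18780 = 297 varves lie between the two events.
One varve per year makes the interval 297 years.

297 years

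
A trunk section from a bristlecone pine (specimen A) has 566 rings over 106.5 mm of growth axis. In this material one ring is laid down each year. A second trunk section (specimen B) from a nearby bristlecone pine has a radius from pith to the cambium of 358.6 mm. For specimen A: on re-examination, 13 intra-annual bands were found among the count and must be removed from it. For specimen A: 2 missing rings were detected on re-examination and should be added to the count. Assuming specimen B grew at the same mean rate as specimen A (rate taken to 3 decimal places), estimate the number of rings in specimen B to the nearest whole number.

Specimen A: correcting the raw count gives 566 − 13 + 2 = 555 true rings.
A: Mean rate = 106.5 mm / 555 years ≈ 0.192 mm/yr.
B spans 358.6 / 0.192 = 1867.71 years ≈ 1868 rings.

1868 rings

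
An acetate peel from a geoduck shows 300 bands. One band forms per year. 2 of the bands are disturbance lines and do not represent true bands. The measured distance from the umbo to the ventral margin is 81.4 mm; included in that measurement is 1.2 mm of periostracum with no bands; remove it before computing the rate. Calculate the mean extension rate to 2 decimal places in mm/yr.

0.27 mm/yr

Correcting the raw count gives 300 − 2 = 298 true bands.
Net length = 81.4 − 1.2 = 80.2 mm.
Mean rate = 80.2 mm / 298 years ≈ 0.27 mm/yr.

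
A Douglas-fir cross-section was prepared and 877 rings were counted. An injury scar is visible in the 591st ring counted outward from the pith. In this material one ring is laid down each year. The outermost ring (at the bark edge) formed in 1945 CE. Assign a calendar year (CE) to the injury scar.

The injury scar sits at ring 591 from the pith, so 877 − 591 = 286 rings formed after it.
Counting back 286 years from 1945 CE places the injury scar in 1945 − 286 = 1659 CE.

1659 CE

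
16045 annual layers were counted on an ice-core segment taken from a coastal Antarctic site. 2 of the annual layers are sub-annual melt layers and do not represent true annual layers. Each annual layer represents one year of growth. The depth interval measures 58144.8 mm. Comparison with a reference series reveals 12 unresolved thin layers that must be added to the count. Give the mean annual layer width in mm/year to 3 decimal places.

3.622 mm/year

Correcting the raw count gives 16045 − 2 + 12 = 16055 true annual layers.
58144.8 mm over 16055 years gives 58144.8 / 16055 ≈ 3.622 mm/year.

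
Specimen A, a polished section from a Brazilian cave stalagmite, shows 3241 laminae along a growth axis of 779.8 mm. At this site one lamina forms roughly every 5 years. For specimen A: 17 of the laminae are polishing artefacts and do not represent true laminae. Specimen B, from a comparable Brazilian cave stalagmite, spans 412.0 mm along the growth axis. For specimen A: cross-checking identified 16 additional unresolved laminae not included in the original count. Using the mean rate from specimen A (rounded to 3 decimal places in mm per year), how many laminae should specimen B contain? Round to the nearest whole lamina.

Specimen A: true lamina count = 3241 − 17 + 16 = 3240.
Specimen A: multiplying by 5 years per lamina: 3240 × 5 = 16200 years.
A: Mean rate = 779.8 mm / 16200 years ≈ 0.048 mm/yr.
Specimen B: 412.0 mm / 0.048 mm per year = 8583.33 years; at 5 years per lamina that is 8583.33 / 5 ≈ 1717 laminae.

1717 laminae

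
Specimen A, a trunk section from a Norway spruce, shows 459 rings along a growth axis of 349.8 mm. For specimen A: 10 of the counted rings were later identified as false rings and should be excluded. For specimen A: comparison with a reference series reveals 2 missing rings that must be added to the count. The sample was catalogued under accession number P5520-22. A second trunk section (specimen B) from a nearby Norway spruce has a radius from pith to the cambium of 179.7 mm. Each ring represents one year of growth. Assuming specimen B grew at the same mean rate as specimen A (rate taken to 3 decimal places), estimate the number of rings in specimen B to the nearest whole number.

Specimen A: true ring count = 459 − 10 + 2 = 451.
A: 349.8 mm over 451 years gives 349.8 / 451 ≈ 0.776 mm/year.
For B, 179.7 / 0.776 = 231.57 years ≈ 232 rings.

232 rings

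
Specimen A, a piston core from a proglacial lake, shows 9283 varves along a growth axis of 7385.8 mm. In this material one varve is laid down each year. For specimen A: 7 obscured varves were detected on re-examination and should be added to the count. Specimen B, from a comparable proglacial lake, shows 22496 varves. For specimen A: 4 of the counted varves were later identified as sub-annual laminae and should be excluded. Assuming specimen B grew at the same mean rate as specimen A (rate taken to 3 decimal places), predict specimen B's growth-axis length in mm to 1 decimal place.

Specimen A: true varve count = 9283 − 4 + 7 = 9286.
A: Mean rate = 7385.8 mm / 9286 years ≈ 0.795 mm/year.
B's length ≈ 0.795 × 22496 = 17884.3 mm.

17884.3 mm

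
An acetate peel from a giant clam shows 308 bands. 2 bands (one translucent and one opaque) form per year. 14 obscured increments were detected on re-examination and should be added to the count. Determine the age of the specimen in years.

Adjusted count: 308 + 14 = 322 bands.
322 bands at 2 per year is 322 / 2 = 161 years.

161 years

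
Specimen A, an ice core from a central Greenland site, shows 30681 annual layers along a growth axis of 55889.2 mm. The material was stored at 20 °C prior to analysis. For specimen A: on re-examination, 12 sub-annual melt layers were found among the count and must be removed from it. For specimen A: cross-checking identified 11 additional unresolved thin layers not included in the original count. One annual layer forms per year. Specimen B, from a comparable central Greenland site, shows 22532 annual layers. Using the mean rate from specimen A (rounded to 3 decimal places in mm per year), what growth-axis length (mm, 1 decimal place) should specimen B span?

Specimen A: correcting the raw count gives 30681 − 12 + 11 = 30680 true annual layers.
A: Mean rate = 55889.2 mm / 30680 years ≈ 1.822 mm/year.
B's length ≈ 1.822 × 22532 = 41053.3 mm.

41053.3 mm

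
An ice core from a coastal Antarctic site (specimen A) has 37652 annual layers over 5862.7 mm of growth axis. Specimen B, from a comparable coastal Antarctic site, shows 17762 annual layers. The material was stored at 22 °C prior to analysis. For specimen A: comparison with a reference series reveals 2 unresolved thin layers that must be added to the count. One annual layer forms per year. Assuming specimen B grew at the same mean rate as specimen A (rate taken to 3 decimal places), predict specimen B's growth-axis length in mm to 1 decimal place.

Specimen A: adjusted count: 37652 + 2 = 37654 annual layers.
A: 5862.7 mm over 37654 years gives 5862.7 / 37654 ≈ 0.156 mm/yr.
Length of B = 0.156 × 17762 = 2770.9 mm.

2770.9 mm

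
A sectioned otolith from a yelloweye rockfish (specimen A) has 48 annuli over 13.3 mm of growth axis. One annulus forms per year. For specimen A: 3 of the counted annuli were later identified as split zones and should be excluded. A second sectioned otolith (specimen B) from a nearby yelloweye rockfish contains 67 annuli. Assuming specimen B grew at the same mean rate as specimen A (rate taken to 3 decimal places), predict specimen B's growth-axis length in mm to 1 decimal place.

Specimen A: adjusted count: 48 − 3 = 45 annuli.
A: Extension rate ≈ 13.3 / 45 = 0.296 mm/yr.
B's length ≈ 0.296 × 67 = 19.8 mm.

19.8 mm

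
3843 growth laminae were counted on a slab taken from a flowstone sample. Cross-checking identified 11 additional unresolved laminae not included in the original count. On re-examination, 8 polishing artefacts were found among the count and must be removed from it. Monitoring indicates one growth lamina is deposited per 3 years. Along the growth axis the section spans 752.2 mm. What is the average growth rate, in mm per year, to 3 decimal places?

0.065 mm per year

Correcting the raw count gives 3843 − 8 + 11 = 3846 true growth laminae.
Multiplying by 3 years per growth lamina: 3846 × 3 = 11538 years.
Extension rate ≈ 752.2 / 11538 = 0.065 mm per year.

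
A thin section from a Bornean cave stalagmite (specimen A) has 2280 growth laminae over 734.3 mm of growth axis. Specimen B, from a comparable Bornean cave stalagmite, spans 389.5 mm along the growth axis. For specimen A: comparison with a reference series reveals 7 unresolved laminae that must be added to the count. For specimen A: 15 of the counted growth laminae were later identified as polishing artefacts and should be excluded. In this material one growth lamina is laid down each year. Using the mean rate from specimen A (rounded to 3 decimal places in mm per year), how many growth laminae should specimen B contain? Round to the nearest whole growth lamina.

1206 growth laminae

Specimen A: correcting the raw count gives 2280 − 15 + 7 = 2272 true growth laminae.
A: Extension rate ≈ 734.3 / 2272 = 0.323 mm/year.
B spans 389.5 / 0.323 = 1205.88 years ≈ 1206 growth laminae.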